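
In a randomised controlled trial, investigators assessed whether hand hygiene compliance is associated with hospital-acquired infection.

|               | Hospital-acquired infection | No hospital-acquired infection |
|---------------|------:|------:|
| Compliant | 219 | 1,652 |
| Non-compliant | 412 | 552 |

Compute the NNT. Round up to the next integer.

Risk in treated group = 219/1871 = 0.11705; risk in control = 412/964 = 0.42739.
Absolute risk reduction = 0.42739 − 0.11705 = 0.31034
NNT = 1 / ARR = 1 / 0.31034 = 3.222 → round up → 4

4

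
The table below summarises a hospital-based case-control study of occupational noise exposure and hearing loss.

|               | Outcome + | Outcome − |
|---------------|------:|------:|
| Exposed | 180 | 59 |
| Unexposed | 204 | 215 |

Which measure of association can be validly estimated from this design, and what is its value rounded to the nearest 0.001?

3.215

Cells: a = 180, b = 59, c = 204, d = 215.
This is a hospital-based case-control study: participants were sampled on outcome status, so risks in the source population cannot be estimated directly — relative risk is not valid here. The odds ratio is the appropriate measure.
OR = (a·d)/(b·c) = (180 × 215) / (59 × 204) = 38700 / 12036 = 3.21535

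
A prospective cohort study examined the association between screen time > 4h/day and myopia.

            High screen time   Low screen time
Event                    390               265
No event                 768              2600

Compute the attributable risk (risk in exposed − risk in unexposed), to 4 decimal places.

0.2443

Reading the table with exposure as columns: a = 390 (High screen time, case), b = 768 (High screen time, non-case), c = 265 (Low screen time, case), d = 2600.
Risk in exposed = 390/1158 = 0.336788; risk in unexposed = 265/2865 = 0.092496.
Risk difference = 0.336788 − 0.092496 = 0.244292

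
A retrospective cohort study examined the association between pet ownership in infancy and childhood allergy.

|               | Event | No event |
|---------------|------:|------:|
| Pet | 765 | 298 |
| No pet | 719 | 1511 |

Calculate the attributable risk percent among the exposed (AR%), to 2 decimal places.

55.20

Cells: a = 765, b = 298, c = 719, d = 1511.
Risk in exposed = 765/1063 = 0.71966; risk in unexposed = 719/2230 = 0.32242.
RR = 0.71966/0.32242 = 2.23205
AR% = (RR − 1)/RR × 100 = (2.23205 − 1)/2.23205 × 100 = 55.1982%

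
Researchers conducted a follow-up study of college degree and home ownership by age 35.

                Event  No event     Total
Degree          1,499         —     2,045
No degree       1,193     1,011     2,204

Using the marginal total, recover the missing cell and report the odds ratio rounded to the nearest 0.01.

The missing cell is in the exposed row: 2045 − 1499 = 546.
So a = 1499, b = 546, c = 1193, d = 1011.
OR = (a·d)/(b·c) = (1499 × 1011) / (546 × 1193) = 1515489 / 651378 = 2.32659

2.33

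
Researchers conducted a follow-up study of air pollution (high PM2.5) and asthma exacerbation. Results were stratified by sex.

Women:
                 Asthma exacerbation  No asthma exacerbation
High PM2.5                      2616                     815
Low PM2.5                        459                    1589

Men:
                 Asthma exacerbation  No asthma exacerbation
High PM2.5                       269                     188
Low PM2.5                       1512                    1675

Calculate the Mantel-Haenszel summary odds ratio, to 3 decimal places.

6.032

OR_MH = Σ(aᵢdᵢ/nᵢ) / Σ(bᵢcᵢ/nᵢ), where nᵢ is the stratum total.
Stratum 1 (Women): n = 5479; a·d/n = 2616·1589/5479 = 758.6830; b·c/n = 815·459/5479 = 68.2761
Stratum 2 (Men): n = 3644; a·d/n = 269·1675/3644 = 123.6485; b·c/n = 188·1512/3644 = 78.0066
OR_MH = (758.6830 + 123.6485) / (68.2761 + 78.0066) = 882.3314 / 146.2827 = 6.03169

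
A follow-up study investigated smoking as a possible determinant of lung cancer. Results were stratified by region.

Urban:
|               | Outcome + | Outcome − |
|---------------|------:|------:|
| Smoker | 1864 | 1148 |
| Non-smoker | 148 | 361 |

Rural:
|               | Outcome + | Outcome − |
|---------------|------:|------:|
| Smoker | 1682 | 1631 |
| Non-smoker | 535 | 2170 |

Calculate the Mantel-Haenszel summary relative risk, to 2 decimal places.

RR_MH = Σ(aᵢ·n₀ᵢ/nᵢ) / Σ(cᵢ·n₁ᵢ/nᵢ), with n₁ᵢ = aᵢ+bᵢ (exposed), n₀ᵢ = cᵢ+dᵢ (unexposed), nᵢ = n₁ᵢ+n₀ᵢ.
Stratum 1 (Urban): n₁ = 3012, n₀ = 509, n = 3521; a·n₀/n = 1864·509/3521 = 269.4621; c·n₁/n = 148·3012/3521 = 126.6049
Stratum 2 (Rural): n₁ = 3313, n₀ = 2705, n = 6018; a·n₀/n = 1682·2705/6018 = 756.0336; c·n₁/n = 535·3313/6018 = 294.5256
RR_MH = (269.4621 + 756.0336) / (126.6049 + 294.5256) = 1025.4957 / 421.1305 = 2.43510

2.44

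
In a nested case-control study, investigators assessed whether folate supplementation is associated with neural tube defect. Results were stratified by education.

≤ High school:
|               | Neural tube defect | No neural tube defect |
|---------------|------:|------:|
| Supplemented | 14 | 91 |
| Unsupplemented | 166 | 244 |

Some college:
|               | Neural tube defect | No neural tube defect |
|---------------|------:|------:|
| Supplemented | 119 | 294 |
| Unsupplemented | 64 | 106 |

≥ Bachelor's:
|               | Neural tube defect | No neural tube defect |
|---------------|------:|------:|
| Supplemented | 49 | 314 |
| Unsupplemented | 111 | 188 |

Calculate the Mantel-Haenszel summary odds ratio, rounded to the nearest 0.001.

0.369

OR_MH = Σ(aᵢdᵢ/nᵢ) / Σ(bᵢcᵢ/nᵢ), where nᵢ is the stratum total.
Stratum 1 (≤ High school): n = 515; a·d/n = 14·244/515 = 6.6330; b·c/n = 91·166/515 = 29.3320
Stratum 2 (Some college): n = 583; a·d/n = 119·106/583 = 21.6364; b·c/n = 294·64/583 = 32.2744
Stratum 3 (≥ Bachelor's): n = 662; a·d/n = 49·188/662 = 13.9154; b·c/n = 314·111/662 = 52.6495
OR_MH = (6.6330 + 21.6364 + 13.9154) / (29.3320 + 32.2744 + 52.6495) = 42.1848 / 114.2560 = 0.36921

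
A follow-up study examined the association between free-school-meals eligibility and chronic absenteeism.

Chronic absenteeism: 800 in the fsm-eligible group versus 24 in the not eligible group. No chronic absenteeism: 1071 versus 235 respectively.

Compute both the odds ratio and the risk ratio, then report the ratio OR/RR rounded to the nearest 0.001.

From the description: a = 800, b = 1071, c = 24, d = 235.
OR = (800·235)/(1071·24) = 188000/25704 = 7.31404
Risk in exposed = 800/1871 = 0.42758; risk in unexposed = 24/259 = 0.09266; RR = 4.61429
OR/RR = 7.31404 / 4.61429 = 1.58508
The outcome is not rare, so the OR lies further from 1 than the RR.

1.585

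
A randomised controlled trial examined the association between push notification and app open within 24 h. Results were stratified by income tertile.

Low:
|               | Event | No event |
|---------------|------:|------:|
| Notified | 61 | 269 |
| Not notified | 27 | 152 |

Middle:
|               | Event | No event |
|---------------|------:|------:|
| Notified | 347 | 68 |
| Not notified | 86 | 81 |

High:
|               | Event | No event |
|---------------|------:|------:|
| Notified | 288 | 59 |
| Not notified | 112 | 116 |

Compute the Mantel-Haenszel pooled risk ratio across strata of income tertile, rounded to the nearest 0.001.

1.606

RR_MH = Σ(aᵢ·n₀ᵢ/nᵢ) / Σ(cᵢ·n₁ᵢ/nᵢ), with n₁ᵢ = aᵢ+bᵢ (exposed), n₀ᵢ = cᵢ+dᵢ (unexposed), nᵢ = n₁ᵢ+n₀ᵢ.
Stratum 1 (Low): n₁ = 330, n₀ = 179, n = 509; a·n₀/n = 61·179/509 = 21.4519; c·n₁/n = 27·330/509 = 17.5049
Stratum 2 (Middle): n₁ = 415, n₀ = 167, n = 582; a·n₀/n = 347·167/582 = 99.5687; c·n₁/n = 86·415/582 = 61.3230
Stratum 3 (High): n₁ = 347, n₀ = 228, n = 575; a·n₀/n = 288·228/575 = 114.1983; c·n₁/n = 112·347/575 = 67.5896
RR_MH = (21.4519 + 99.5687 + 114.1983) / (17.5049 + 61.3230 + 67.5896) = 235.2189 / 146.4175 = 1.60649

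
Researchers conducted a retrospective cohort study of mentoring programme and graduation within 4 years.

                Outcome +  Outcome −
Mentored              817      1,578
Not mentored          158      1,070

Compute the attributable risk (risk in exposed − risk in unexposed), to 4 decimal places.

Cells: a = 817, b = 1578, c = 158, d = 1070.
Risk in exposed = 817/2395 = 0.341127; risk in unexposed = 158/1228 = 0.128664.
Risk difference = 0.341127 − 0.128664 = 0.212463

0.2125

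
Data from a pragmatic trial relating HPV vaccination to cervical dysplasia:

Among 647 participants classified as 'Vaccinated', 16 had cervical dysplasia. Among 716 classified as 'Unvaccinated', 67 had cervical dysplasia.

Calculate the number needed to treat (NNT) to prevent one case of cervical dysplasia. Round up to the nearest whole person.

15

Risk in treated group = 16/647 = 0.02473; risk in control = 67/716 = 0.09358.
Absolute risk reduction = 0.09358 − 0.02473 = 0.06885
NNT = 1 / ARR = 1 / 0.06885 = 14.525 → round up → 15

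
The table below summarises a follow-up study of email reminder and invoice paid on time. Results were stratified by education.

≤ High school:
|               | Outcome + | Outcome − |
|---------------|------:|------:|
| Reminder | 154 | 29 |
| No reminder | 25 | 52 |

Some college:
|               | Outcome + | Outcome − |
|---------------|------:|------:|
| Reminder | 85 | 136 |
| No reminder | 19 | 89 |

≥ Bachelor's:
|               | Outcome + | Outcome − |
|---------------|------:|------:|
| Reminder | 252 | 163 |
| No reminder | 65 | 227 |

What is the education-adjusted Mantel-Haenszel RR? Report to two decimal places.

RR_MH = Σ(aᵢ·n₀ᵢ/nᵢ) / Σ(cᵢ·n₁ᵢ/nᵢ), with n₁ᵢ = aᵢ+bᵢ (exposed), n₀ᵢ = cᵢ+dᵢ (unexposed), nᵢ = n₁ᵢ+n₀ᵢ.
Stratum 1 (≤ High school): n₁ = 183, n₀ = 77, n = 260; a·n₀/n = 154·77/260 = 45.6077; c·n₁/n = 25·183/260 = 17.5962
Stratum 2 (Some college): n₁ = 221, n₀ = 108, n = 329; a·n₀/n = 85·108/329 = 27.9027; c·n₁/n = 19·221/329 = 12.7629
Stratum 3 (≥ Bachelor's): n₁ = 415, n₀ = 292, n = 707; a·n₀/n = 252·292/707 = 104.0792; c·n₁/n = 65·415/707 = 38.1542
RR_MH = (45.6077 + 27.9027 + 104.0792) / (17.5962 + 12.7629 + 38.1542) = 177.5896 / 68.5132 = 2.59205

2.59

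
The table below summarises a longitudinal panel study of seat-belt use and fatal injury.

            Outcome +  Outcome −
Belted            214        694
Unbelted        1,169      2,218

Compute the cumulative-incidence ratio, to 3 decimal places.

Cells: a = 214, b = 694, c = 1169, d = 2218.
Risk in exposed = 214/908 = 0.23568; risk in unexposed = 1169/3387 = 0.34514.
RR = 0.23568 / 0.34514 = 0.68286
The risk is 32% lower among the exposed than among the unexposed.

0.683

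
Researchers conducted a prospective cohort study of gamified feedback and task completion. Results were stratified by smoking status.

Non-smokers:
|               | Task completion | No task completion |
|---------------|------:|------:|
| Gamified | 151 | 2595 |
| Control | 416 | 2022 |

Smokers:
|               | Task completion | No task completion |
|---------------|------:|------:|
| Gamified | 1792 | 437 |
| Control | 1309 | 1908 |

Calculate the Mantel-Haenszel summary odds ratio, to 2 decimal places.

2.19

OR_MH = Σ(aᵢdᵢ/nᵢ) / Σ(bᵢcᵢ/nᵢ), where nᵢ is the stratum total.
Stratum 1 (Non-smokers): n = 5184; a·d/n = 151·2022/5184 = 58.8970; b·c/n = 2595·416/5184 = 208.2407
Stratum 2 (Smokers): n = 5446; a·d/n = 1792·1908/5446 = 627.8252; b·c/n = 437·1309/5446 = 105.0373
OR_MH = (58.8970 + 627.8252) / (208.2407 + 105.0373) = 686.7222 / 313.2780 = 2.19205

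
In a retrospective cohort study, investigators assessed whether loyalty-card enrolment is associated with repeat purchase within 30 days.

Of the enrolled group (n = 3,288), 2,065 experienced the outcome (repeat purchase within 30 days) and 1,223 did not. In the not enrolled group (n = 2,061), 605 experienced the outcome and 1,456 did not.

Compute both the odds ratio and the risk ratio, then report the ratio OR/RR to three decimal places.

From the description: a = 2065, b = 1223, c = 605, d = 1456.
OR = (2065·1456)/(1223·605) = 3006640/739915 = 4.06349
Risk in exposed = 2065/3288 = 0.62804; risk in unexposed = 605/2061 = 0.29355; RR = 2.13949
OR/RR = 4.06349 / 2.13949 = 1.89928
The outcome is not rare, so the OR lies further from 1 than the RR.

1.899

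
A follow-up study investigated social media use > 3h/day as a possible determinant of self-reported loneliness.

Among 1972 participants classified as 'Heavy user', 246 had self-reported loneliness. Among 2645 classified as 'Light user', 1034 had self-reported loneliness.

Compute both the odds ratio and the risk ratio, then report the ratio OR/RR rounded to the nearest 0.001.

From the description: a = 246, b = 1726, c = 1034, d = 1611.
OR = (246·1611)/(1726·1034) = 396306/1784684 = 0.22206
Risk in exposed = 246/1972 = 0.12475; risk in unexposed = 1034/2645 = 0.39093; RR = 0.31910
OR/RR = 0.22206 / 0.31910 = 0.69588
The outcome is not rare, so the OR lies further from 1 than the RR.

0.696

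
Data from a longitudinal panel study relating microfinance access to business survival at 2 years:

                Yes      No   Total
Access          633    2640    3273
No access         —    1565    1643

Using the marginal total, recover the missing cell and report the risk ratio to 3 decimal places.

The missing cell is in the unexposed row: 1643 − 1565 = 78.
So a = 633, b = 2640, c = 78, d = 1565.
RR = [a/(a+b)] / [c/(c+d)] = (633/3273) / (78/1643) = 0.19340/0.04747 = 4.07381

4.074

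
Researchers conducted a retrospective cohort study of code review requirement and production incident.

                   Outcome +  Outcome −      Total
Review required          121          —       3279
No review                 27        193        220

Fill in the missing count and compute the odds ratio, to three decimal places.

0.274

The missing cell is in the exposed row: 3279 − 121 = 3158.
So a = 121, b = 3158, c = 27, d = 193.
OR = (a·d)/(b·c) = (121 × 193) / (3158 × 27) = 23353 / 85266 = 0.27388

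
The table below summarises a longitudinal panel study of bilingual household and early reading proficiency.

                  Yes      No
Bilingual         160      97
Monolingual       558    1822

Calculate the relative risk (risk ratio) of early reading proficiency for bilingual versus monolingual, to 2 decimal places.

2.66

Cells: a = 160, b = 97, c = 558, d = 1822.
Risk in exposed = 160/257 = 0.62257; risk in unexposed = 558/2380 = 0.23445.
RR = 0.62257 / 0.23445 = 2.65540
The risk among the exposed is 2.66 times that among the unexposed.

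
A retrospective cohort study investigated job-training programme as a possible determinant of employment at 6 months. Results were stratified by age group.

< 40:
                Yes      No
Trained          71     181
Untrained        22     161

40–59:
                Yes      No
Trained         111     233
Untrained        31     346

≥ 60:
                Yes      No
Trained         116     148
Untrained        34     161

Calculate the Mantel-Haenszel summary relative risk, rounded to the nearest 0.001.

RR_MH = Σ(aᵢ·n₀ᵢ/nᵢ) / Σ(cᵢ·n₁ᵢ/nᵢ), with n₁ᵢ = aᵢ+bᵢ (exposed), n₀ᵢ = cᵢ+dᵢ (unexposed), nᵢ = n₁ᵢ+n₀ᵢ.
Stratum 1 (< 40): n₁ = 252, n₀ = 183, n = 435; a·n₀/n = 71·183/435 = 29.8690; c·n₁/n = 22·252/435 = 12.7448
Stratum 2 (40–59): n₁ = 344, n₀ = 377, n = 721; a·n₀/n = 111·377/721 = 58.0402; c·n₁/n = 31·344/721 = 14.7906
Stratum 3 (≥ 60): n₁ = 264, n₀ = 195, n = 459; a·n₀/n = 116·195/459 = 49.2810; c·n₁/n = 34·264/459 = 19.5556
RR_MH = (29.8690 + 58.0402 + 49.2810) / (12.7448 + 14.7906 + 19.5556) = 137.1902 / 47.0910 = 2.91330

2.913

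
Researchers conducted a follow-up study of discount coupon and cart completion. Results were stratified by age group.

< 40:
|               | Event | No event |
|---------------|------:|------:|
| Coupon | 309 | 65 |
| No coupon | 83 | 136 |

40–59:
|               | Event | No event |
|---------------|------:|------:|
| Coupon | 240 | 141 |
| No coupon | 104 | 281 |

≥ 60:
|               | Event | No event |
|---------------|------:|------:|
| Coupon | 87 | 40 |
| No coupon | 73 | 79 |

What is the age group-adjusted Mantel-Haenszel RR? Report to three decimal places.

2.055

RR_MH = Σ(aᵢ·n₀ᵢ/nᵢ) / Σ(cᵢ·n₁ᵢ/nᵢ), with n₁ᵢ = aᵢ+bᵢ (exposed), n₀ᵢ = cᵢ+dᵢ (unexposed), nᵢ = n₁ᵢ+n₀ᵢ.
Stratum 1 (< 40): n₁ = 374, n₀ = 219, n = 593; a·n₀/n = 309·219/593 = 114.1164; c·n₁/n = 83·374/593 = 52.3474
Stratum 2 (40–59): n₁ = 381, n₀ = 385, n = 766; a·n₀/n = 240·385/766 = 120.6266; c·n₁/n = 104·381/766 = 51.7285
Stratum 3 (≥ 60): n₁ = 127, n₀ = 152, n = 279; a·n₀/n = 87·152/279 = 47.3978; c·n₁/n = 73·127/279 = 33.2294
RR_MH = (114.1164 + 120.6266 + 47.3978) / (52.3474 + 51.7285 + 33.2294) = 282.1408 / 137.3052 = 2.05484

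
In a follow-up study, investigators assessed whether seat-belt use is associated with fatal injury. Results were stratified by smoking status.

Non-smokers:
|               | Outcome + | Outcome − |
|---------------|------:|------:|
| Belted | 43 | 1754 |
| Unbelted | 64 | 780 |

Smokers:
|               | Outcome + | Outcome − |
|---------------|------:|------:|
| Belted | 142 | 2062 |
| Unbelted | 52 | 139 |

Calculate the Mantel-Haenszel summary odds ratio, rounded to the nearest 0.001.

OR_MH = Σ(aᵢdᵢ/nᵢ) / Σ(bᵢcᵢ/nᵢ), where nᵢ is the stratum total.
Stratum 1 (Non-smokers): n = 2641; a·d/n = 43·780/2641 = 12.6997; b·c/n = 1754·64/2641 = 42.5051
Stratum 2 (Smokers): n = 2395; a·d/n = 142·139/2395 = 8.2413; b·c/n = 2062·52/2395 = 44.7699
OR_MH = (12.6997 + 8.2413) / (42.5051 + 44.7699) = 20.9411 / 87.2750 = 0.23994

0.240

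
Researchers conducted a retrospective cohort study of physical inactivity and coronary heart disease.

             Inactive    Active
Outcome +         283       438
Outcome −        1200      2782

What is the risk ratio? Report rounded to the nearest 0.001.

1.403

Reading the table with exposure as columns: a = 283 (Inactive, case), b = 1200 (Inactive, non-case), c = 438 (Active, case), d = 2782.
Risk in exposed = 283/1483 = 0.19083; risk in unexposed = 438/3220 = 0.13602.
RR = 0.19083 / 0.13602 = 1.40290
The risk among the exposed is 1.40 times that among the unexposed.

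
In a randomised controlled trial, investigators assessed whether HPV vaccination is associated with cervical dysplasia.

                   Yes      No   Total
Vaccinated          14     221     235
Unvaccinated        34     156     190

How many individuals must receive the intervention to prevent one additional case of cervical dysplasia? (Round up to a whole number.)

9

Risk in treated group = 14/235 = 0.05957; risk in control = 34/190 = 0.17895.
Absolute risk reduction = 0.17895 − 0.05957 = 0.11937
NNT = 1 / ARR = 1 / 0.11937 = 8.377 → round up → 9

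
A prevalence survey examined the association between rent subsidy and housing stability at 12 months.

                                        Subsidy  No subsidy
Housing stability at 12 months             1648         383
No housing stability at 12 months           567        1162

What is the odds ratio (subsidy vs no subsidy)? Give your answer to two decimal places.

Reading the table with exposure as columns: a = 1648 (Subsidy, case), b = 567 (Subsidy, non-case), c = 383 (No subsidy, case), d = 1162.
OR = (a·d)/(b·c) = (1648 × 1162) / (567 × 383) = 1914976 / 217161 = 8.81823
The odds of housing stability at 12 months are about 8.82 times as high in the subsidy group.

8.82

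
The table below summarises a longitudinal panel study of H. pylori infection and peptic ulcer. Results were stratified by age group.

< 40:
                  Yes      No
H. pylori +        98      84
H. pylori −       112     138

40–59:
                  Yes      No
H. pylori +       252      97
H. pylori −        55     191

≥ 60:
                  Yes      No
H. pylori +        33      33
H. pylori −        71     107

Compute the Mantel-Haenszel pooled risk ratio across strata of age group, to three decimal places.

RR_MH = Σ(aᵢ·n₀ᵢ/nᵢ) / Σ(cᵢ·n₁ᵢ/nᵢ), with n₁ᵢ = aᵢ+bᵢ (exposed), n₀ᵢ = cᵢ+dᵢ (unexposed), nᵢ = n₁ᵢ+n₀ᵢ.
Stratum 1 (< 40): n₁ = 182, n₀ = 250, n = 432; a·n₀/n = 98·250/432 = 56.7130; c·n₁/n = 112·182/432 = 47.1852
Stratum 2 (40–59): n₁ = 349, n₀ = 246, n = 595; a·n₀/n = 252·246/595 = 104.1882; c·n₁/n = 55·349/595 = 32.2605
Stratum 3 (≥ 60): n₁ = 66, n₀ = 178, n = 244; a·n₀/n = 33·178/244 = 24.0738; c·n₁/n = 71·66/244 = 19.2049
RR_MH = (56.7130 + 104.1882 + 24.0738) / (47.1852 + 32.2605 + 19.2049) = 184.9750 / 98.6506 = 1.87505

1.875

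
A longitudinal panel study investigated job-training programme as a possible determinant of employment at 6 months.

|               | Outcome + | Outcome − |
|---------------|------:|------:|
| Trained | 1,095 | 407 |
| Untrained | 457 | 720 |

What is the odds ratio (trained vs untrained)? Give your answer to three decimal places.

Cells: a = 1095, b = 407, c = 457, d = 720.
OR = (a·d)/(b·c) = (1095 × 720) / (407 × 457) = 788400 / 185999 = 4.23873
The odds of employment at 6 months are about 4.24 times as high in the trained group.

4.239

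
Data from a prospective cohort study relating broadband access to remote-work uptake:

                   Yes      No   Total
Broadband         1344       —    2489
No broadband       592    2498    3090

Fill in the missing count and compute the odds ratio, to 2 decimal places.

The missing cell is in the exposed row: 2489 − 1344 = 1145.
So a = 1344, b = 1145, c = 592, d = 2498.
OR = (a·d)/(b·c) = (1344 × 2498) / (1145 × 592) = 3357312 / 677840 = 4.95296

4.95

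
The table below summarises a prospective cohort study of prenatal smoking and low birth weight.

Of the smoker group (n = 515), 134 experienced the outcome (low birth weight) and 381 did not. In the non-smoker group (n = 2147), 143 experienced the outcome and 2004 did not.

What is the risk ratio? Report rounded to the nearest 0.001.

From the description: a = 134, b = 381, c = 143, d = 2004.
Risk in exposed = 134/515 = 0.26019; risk in unexposed = 143/2147 = 0.06660.
RR = 0.26019 / 0.06660 = 3.90655
The risk among the exposed is 3.91 times that among the unexposed.

3.907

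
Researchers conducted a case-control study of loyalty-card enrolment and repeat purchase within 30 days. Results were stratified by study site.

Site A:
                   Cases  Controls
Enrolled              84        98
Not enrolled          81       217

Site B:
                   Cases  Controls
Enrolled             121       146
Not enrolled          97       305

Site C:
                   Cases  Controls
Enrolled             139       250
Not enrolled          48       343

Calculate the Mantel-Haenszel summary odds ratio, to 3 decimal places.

2.906

OR_MH = Σ(aᵢdᵢ/nᵢ) / Σ(bᵢcᵢ/nᵢ), where nᵢ is the stratum total.
Stratum 1 (Site A): n = 480; a·d/n = 84·217/480 = 37.9750; b·c/n = 98·81/480 = 16.5375
Stratum 2 (Site B): n = 669; a·d/n = 121·305/669 = 55.1644; b·c/n = 146·97/669 = 21.1689
Stratum 3 (Site C): n = 780; a·d/n = 139·343/780 = 61.1244; b·c/n = 250·48/780 = 15.3846
OR_MH = (37.9750 + 55.1644 + 61.1244) / (16.5375 + 21.1689 + 15.3846) = 154.2638 / 53.0910 = 2.90565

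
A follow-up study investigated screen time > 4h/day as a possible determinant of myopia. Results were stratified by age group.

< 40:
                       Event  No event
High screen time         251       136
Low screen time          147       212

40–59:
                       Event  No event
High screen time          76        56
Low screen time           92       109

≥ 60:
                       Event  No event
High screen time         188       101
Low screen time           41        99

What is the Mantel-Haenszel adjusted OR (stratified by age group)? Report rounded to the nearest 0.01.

OR_MH = Σ(aᵢdᵢ/nᵢ) / Σ(bᵢcᵢ/nᵢ), where nᵢ is the stratum total.
Stratum 1 (< 40): n = 746; a·d/n = 251·212/746 = 71.3298; b·c/n = 136·147/746 = 26.7989
Stratum 2 (40–59): n = 333; a·d/n = 76·109/333 = 24.8769; b·c/n = 56·92/333 = 15.4715
Stratum 3 (≥ 60): n = 429; a·d/n = 188·99/429 = 43.3846; b·c/n = 101·41/429 = 9.6527
OR_MH = (71.3298 + 24.8769 + 43.3846) / (26.7989 + 15.4715 + 9.6527) = 139.5913 / 51.9231 = 2.68842

2.69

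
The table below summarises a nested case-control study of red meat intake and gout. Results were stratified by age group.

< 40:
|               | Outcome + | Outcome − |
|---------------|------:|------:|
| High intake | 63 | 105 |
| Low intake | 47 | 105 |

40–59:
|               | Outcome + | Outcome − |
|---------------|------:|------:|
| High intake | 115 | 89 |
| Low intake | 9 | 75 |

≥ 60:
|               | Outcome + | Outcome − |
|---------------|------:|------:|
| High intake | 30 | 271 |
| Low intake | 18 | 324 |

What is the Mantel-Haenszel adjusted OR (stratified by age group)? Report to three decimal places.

OR_MH = Σ(aᵢdᵢ/nᵢ) / Σ(bᵢcᵢ/nᵢ), where nᵢ is the stratum total.
Stratum 1 (< 40): n = 320; a·d/n = 63·105/320 = 20.6719; b·c/n = 105·47/320 = 15.4219
Stratum 2 (40–59): n = 288; a·d/n = 115·75/288 = 29.9479; b·c/n = 89·9/288 = 2.7812
Stratum 3 (≥ 60): n = 643; a·d/n = 30·324/643 = 15.1166; b·c/n = 271·18/643 = 7.5863
OR_MH = (20.6719 + 29.9479 + 15.1166) / (15.4219 + 2.7812 + 7.5863) = 65.7364 / 25.7894 = 2.54897

2.549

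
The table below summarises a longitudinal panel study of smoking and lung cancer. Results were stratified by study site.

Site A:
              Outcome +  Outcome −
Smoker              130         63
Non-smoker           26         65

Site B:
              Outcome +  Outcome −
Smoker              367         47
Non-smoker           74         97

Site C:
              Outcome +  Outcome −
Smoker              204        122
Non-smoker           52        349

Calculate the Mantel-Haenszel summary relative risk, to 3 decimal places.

RR_MH = Σ(aᵢ·n₀ᵢ/nᵢ) / Σ(cᵢ·n₁ᵢ/nᵢ), with n₁ᵢ = aᵢ+bᵢ (exposed), n₀ᵢ = cᵢ+dᵢ (unexposed), nᵢ = n₁ᵢ+n₀ᵢ.
Stratum 1 (Site A): n₁ = 193, n₀ = 91, n = 284; a·n₀/n = 130·91/284 = 41.6549; c·n₁/n = 26·193/284 = 17.6690
Stratum 2 (Site B): n₁ = 414, n₀ = 171, n = 585; a·n₀/n = 367·171/585 = 107.2769; c·n₁/n = 74·414/585 = 52.3692
Stratum 3 (Site C): n₁ = 326, n₀ = 401, n = 727; a·n₀/n = 204·401/727 = 112.5227; c·n₁/n = 52·326/727 = 23.3177
RR_MH = (41.6549 + 107.2769 + 112.5227) / (17.6690 + 52.3692 + 23.3177) = 261.4545 / 93.3560 = 2.80062

2.801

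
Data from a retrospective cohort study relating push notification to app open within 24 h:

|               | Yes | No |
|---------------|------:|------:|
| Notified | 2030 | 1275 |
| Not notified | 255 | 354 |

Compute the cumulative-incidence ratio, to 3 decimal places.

Cells: a = 2030, b = 1275, c = 255, d = 354.
Risk in exposed = 2030/3305 = 0.61422; risk in unexposed = 255/609 = 0.41872.
RR = 0.61422 / 0.41872 = 1.46690
The risk among the exposed is 1.47 times that among the unexposed.

1.467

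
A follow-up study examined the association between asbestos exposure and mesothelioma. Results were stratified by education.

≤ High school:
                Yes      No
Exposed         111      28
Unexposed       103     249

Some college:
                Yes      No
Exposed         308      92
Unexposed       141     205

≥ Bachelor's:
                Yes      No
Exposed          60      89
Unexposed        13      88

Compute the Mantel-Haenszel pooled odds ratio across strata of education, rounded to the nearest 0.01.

5.81

OR_MH = Σ(aᵢdᵢ/nᵢ) / Σ(bᵢcᵢ/nᵢ), where nᵢ is the stratum total.
Stratum 1 (≤ High school): n = 491; a·d/n = 111·249/491 = 56.2912; b·c/n = 28·103/491 = 5.8737
Stratum 2 (Some college): n = 746; a·d/n = 308·205/746 = 84.6381; b·c/n = 92·141/746 = 17.3887
Stratum 3 (≥ Bachelor's): n = 250; a·d/n = 60·88/250 = 21.1200; b·c/n = 89·13/250 = 4.6280
OR_MH = (56.2912 + 84.6381 + 21.1200) / (5.8737 + 17.3887 + 4.6280) = 162.0493 / 27.8905 = 5.81020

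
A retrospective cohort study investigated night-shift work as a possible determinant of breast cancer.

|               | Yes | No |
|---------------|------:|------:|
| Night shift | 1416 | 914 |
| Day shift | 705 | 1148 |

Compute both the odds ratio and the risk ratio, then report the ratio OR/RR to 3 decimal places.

1.579

Cells: a = 1416, b = 914, c = 705, d = 1148.
OR = (1416·1148)/(914·705) = 1625568/644370 = 2.52272
Risk in exposed = 1416/2330 = 0.60773; risk in unexposed = 705/1853 = 0.38046; RR = 1.59733
OR/RR = 2.52272 / 1.59733 = 1.57934
The outcome is not rare, so the OR lies further from 1 than the RR.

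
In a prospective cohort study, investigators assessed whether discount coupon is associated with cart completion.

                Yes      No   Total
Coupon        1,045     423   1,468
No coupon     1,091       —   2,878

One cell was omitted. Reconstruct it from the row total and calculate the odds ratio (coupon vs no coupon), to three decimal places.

The missing cell is in the unexposed row: 2878 − 1091 = 1787.
So a = 1045, b = 423, c = 1091, d = 1787.
OR = (a·d)/(b·c) = (1045 × 1787) / (423 × 1091) = 1867415 / 461493 = 4.04646

4.046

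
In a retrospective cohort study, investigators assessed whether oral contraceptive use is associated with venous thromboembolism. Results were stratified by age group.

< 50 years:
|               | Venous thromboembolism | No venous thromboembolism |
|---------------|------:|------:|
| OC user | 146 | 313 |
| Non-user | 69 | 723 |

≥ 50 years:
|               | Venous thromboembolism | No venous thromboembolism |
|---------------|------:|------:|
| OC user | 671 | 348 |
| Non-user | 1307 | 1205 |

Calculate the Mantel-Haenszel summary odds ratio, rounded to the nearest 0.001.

2.145

OR_MH = Σ(aᵢdᵢ/nᵢ) / Σ(bᵢcᵢ/nᵢ), where nᵢ is the stratum total.
Stratum 1 (< 50 years): n = 1251; a·d/n = 146·723/1251 = 84.3789; b·c/n = 313·69/1251 = 17.2638
Stratum 2 (≥ 50 years): n = 3531; a·d/n = 671·1205/3531 = 228.9875; b·c/n = 348·1307/3531 = 128.8122
OR_MH = (84.3789 + 228.9875) / (17.2638 + 128.8122) = 313.3664 / 146.0760 = 2.14523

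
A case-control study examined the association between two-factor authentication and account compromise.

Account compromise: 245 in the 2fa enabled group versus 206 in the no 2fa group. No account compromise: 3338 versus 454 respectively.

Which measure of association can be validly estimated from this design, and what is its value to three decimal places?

0.162

From the description: a = 245, b = 3338, c = 206, d = 454.
This is a case-control study: participants were sampled on outcome status, so risks in the source population cannot be estimated directly — relative risk is not valid here. The odds ratio is the appropriate measure.
OR = (a·d)/(b·c) = (245 × 454) / (3338 × 206) = 111230 / 687628 = 0.16176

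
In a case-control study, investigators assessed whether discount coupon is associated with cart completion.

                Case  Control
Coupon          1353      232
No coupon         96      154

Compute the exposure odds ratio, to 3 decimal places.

Cells: a = 1353, b = 232, c = 96, d = 154.
OR = (a·d)/(b·c) = (1353 × 154) / (232 × 96) = 208362 / 22272 = 9.35533
The odds of cart completion are about 9.36 times as high in the coupon group.

9.355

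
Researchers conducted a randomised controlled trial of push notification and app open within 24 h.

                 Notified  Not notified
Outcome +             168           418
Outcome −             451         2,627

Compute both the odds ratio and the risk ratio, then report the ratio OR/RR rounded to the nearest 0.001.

Reading the table with exposure as columns: a = 168 (Notified, case), b = 451 (Notified, non-case), c = 418 (Not notified, case), d = 2627.
OR = (168·2627)/(451·418) = 441336/188518 = 2.34108
Risk in exposed = 168/619 = 0.27141; risk in unexposed = 418/3045 = 0.13727; RR = 1.97710
OR/RR = 2.34108 / 1.97710 = 1.18410
The outcome is not rare, so the OR lies further from 1 than the RR.

1.184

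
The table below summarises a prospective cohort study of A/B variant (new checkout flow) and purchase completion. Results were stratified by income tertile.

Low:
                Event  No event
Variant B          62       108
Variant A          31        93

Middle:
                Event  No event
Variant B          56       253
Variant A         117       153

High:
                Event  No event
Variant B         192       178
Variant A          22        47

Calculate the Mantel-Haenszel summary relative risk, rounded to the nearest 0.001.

0.834

RR_MH = Σ(aᵢ·n₀ᵢ/nᵢ) / Σ(cᵢ·n₁ᵢ/nᵢ), with n₁ᵢ = aᵢ+bᵢ (exposed), n₀ᵢ = cᵢ+dᵢ (unexposed), nᵢ = n₁ᵢ+n₀ᵢ.
Stratum 1 (Low): n₁ = 170, n₀ = 124, n = 294; a·n₀/n = 62·124/294 = 26.1497; c·n₁/n = 31·170/294 = 17.9252
Stratum 2 (Middle): n₁ = 309, n₀ = 270, n = 579; a·n₀/n = 56·270/579 = 26.1140; c·n₁/n = 117·309/579 = 62.4404
Stratum 3 (High): n₁ = 370, n₀ = 69, n = 439; a·n₀/n = 192·69/439 = 30.1777; c·n₁/n = 22·370/439 = 18.5421
RR_MH = (26.1497 + 26.1140 + 30.1777) / (17.9252 + 62.4404 + 18.5421) = 82.4413 / 98.9077 = 0.83352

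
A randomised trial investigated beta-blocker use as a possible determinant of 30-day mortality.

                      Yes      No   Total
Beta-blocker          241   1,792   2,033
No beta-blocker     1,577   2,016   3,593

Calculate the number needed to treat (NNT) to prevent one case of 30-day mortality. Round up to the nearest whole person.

Risk in treated group = 241/2033 = 0.11854; risk in control = 1577/3593 = 0.43891.
Absolute risk reduction = 0.43891 − 0.11854 = 0.32036
NNT = 1 / ARR = 1 / 0.32036 = 3.121 → round up → 4

4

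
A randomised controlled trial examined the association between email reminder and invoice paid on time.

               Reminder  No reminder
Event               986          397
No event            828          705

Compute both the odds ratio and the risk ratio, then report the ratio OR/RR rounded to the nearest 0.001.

Reading the table with exposure as columns: a = 986 (Reminder, case), b = 828 (Reminder, non-case), c = 397 (No reminder, case), d = 705.
OR = (986·705)/(828·397) = 695130/328716 = 2.11468
Risk in exposed = 986/1814 = 0.54355; risk in unexposed = 397/1102 = 0.36025; RR = 1.50880
OR/RR = 2.11468 / 1.50880 = 1.40157
The outcome is not rare, so the OR lies further from 1 than the RR.

1.402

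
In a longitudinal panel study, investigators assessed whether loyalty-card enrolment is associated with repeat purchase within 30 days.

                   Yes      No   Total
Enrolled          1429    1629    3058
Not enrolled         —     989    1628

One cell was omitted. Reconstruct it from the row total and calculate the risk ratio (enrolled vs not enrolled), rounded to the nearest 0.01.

The missing cell is in the unexposed row: 1628 − 989 = 639.
So a = 1429, b = 1629, c = 639, d = 989.
RR = [a/(a+b)] / [c/(c+d)] = (1429/3058) / (639/1628) = 0.46730/0.39251 = 1.19055

1.19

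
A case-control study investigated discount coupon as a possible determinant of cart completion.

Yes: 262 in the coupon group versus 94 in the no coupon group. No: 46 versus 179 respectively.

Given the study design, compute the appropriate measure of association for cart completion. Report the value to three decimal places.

From the description: a = 262, b = 46, c = 94, d = 179.
This is a case-control study: participants were sampled on outcome status, so risks in the source population cannot be estimated directly — relative risk is not valid here. The odds ratio is the appropriate measure.
OR = (a·d)/(b·c) = (262 × 179) / (46 × 94) = 46898 / 4324 = 10.84598

10.846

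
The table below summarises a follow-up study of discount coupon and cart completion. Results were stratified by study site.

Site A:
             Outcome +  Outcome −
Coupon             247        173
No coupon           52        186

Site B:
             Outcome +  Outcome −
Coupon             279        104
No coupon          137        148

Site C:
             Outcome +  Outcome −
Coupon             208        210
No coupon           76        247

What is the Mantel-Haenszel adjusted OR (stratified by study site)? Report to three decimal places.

OR_MH = Σ(aᵢdᵢ/nᵢ) / Σ(bᵢcᵢ/nᵢ), where nᵢ is the stratum total.
Stratum 1 (Site A): n = 658; a·d/n = 247·186/658 = 69.8207; b·c/n = 173·52/658 = 13.6717
Stratum 2 (Site B): n = 668; a·d/n = 279·148/668 = 61.8144; b·c/n = 104·137/668 = 21.3293
Stratum 3 (Site C): n = 741; a·d/n = 208·247/741 = 69.3333; b·c/n = 210·76/741 = 21.5385
OR_MH = (69.8207 + 61.8144 + 69.3333) / (13.6717 + 21.3293 + 21.5385) = 200.9684 / 56.5395 = 3.55448

3.554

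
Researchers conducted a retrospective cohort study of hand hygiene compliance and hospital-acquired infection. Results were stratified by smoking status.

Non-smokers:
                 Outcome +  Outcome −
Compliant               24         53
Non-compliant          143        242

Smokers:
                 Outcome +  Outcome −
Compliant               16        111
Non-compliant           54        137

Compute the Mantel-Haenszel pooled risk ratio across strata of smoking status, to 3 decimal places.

RR_MH = Σ(aᵢ·n₀ᵢ/nᵢ) / Σ(cᵢ·n₁ᵢ/nᵢ), with n₁ᵢ = aᵢ+bᵢ (exposed), n₀ᵢ = cᵢ+dᵢ (unexposed), nᵢ = n₁ᵢ+n₀ᵢ.
Stratum 1 (Non-smokers): n₁ = 77, n₀ = 385, n = 462; a·n₀/n = 24·385/462 = 20.0000; c·n₁/n = 143·77/462 = 23.8333
Stratum 2 (Smokers): n₁ = 127, n₀ = 191, n = 318; a·n₀/n = 16·191/318 = 9.6101; c·n₁/n = 54·127/318 = 21.5660
RR_MH = (20.0000 + 9.6101) / (23.8333 + 21.5660) = 29.6101 / 45.3994 = 0.65221

0.652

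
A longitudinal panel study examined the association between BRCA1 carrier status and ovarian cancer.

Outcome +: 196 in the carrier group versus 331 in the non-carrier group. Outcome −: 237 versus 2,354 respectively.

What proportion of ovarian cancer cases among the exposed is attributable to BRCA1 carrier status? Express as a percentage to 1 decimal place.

From the description: a = 196, b = 237, c = 331, d = 2354.
Risk in exposed = 196/433 = 0.45266; risk in unexposed = 331/2685 = 0.12328.
RR = 0.45266/0.12328 = 3.67185
AR% = (RR − 1)/RR × 100 = (3.67185 − 1)/3.67185 × 100 = 72.7657%

72.8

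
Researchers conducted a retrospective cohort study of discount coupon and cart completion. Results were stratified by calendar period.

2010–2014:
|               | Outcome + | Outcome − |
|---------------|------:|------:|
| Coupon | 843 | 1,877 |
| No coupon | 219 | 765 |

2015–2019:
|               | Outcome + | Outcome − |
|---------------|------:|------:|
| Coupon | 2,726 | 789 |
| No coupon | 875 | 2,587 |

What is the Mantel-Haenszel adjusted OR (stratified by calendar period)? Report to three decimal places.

5.644

OR_MH = Σ(aᵢdᵢ/nᵢ) / Σ(bᵢcᵢ/nᵢ), where nᵢ is the stratum total.
Stratum 1 (2010–2014): n = 3704; a·d/n = 843·765/3704 = 174.1077; b·c/n = 1877·219/3704 = 110.9781
Stratum 2 (2015–2019): n = 6977; a·d/n = 2726·2587/6977 = 1010.7728; b·c/n = 789·875/6977 = 98.9501
OR_MH = (174.1077 + 1010.7728) / (110.9781 + 98.9501) = 1184.8805 / 209.9283 = 5.64422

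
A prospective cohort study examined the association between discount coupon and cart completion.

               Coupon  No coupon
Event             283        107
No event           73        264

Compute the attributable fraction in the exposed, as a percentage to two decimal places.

63.72

Reading the table with exposure as columns: a = 283 (Coupon, case), b = 73 (Coupon, non-case), c = 107 (No coupon, case), d = 264.
Risk in exposed = 283/356 = 0.79494; risk in unexposed = 107/371 = 0.28841.
RR = 0.79494/0.28841 = 2.75630
AR% = (RR − 1)/RR × 100 = (2.75630 − 1)/2.75630 × 100 = 63.7195%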